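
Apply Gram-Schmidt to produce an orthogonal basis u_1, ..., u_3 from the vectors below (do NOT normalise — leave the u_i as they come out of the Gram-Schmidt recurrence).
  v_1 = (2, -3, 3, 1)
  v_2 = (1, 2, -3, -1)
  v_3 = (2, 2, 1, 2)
Orthogonal basis:
  u_1 = (2, -3, 3, 1)
  u_2 = (51/23, 4/23, -27/23, -9/23)
  u_3 = (115/149, 345/149, 167/149, 304/149)

Apply the Gram-Schmidt recurrence
  u_1 = v_1
  u_i = v_i − Σ_{j<i} ((v_i · u_j) / (u_j · u_j)) · u_j.

Step by step this gives:
  u_1 = (2, -3, 3, 1)
  u_2 = (51/23, 4/23, -27/23, -9/23)
  u_3 = (115/149, 345/149, 167/149, 304/149)

Orthogonality check:
  u_2 · u_1 = 0 (should be 0)
  u_3 · u_1 = 0 (should be 0)
  u_3 · u_2 = 0 (should be 0)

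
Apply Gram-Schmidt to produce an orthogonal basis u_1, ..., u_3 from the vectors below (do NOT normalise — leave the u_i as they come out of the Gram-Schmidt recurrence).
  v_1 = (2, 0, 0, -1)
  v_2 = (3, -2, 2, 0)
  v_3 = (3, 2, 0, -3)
Orthogonal basis:
  u_1 = (2, 0, 0, -1)
  u_2 = (3/5, -2, 2, 6/5)
  u_3 = (-12/49, 40/49, 58/49, -24/49)

Apply the Gram-Schmidt recurrence
  u_1 = v_1
  u_i = v_i − Σ_{j<i} ((v_i · u_j) / (u_j · u_j)) · u_j.

Step by step this gives:
  u_1 = (2, 0, 0, -1)
  u_2 = (3/5, -2, 2, 6/5)
  u_3 = (-12/49, 40/49, 58/49, -24/49)

Orthogonality check:
  u_2 · u_1 = 0 (should be 0)
  u_3 · u_1 = 0 (should be 0)
  u_3 · u_2 = 0 (should be 0)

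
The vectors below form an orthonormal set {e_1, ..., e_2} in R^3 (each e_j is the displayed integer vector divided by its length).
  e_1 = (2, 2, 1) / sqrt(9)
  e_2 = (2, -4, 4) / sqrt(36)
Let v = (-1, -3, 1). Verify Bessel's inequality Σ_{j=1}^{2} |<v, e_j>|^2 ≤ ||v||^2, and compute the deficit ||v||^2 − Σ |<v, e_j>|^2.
Σ |<v, e_j>|^2 = 98/9; ||v||^2 = 11; deficit = 1/9

Write each e_j = u_j / sqrt(<u_j, u_j>) where u_j is the displayed integer vector. Then <v, e_j> = <v, u_j> / sqrt(<u_j, u_j>), so |<v, e_j>|^2 = <v, u_j>^2 / <u_j, u_j>.
Coefficients: <v, e_1> = -7/sqrt(9), <v, e_2> = 14/sqrt(36).
Square and sum: Σ |<v, e_j>|^2 = 98/9.
Compute ||v||^2 = v·v = 11.
Deficit = 11 − 98/9 = 1/9 ≥ 0, confirming Bessel's inequality. (The deficit equals ||v − Σ <v,e_j> e_j||^2, the squared distance from v to span{e_j}.)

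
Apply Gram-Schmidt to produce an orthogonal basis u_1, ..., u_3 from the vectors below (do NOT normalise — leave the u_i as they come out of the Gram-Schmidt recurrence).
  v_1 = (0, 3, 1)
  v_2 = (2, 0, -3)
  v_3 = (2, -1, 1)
Orthogonal basis:
  u_1 = (0, 3, 1)
  u_2 = (2, 9/10, -27/10)
  u_3 = (234/121, -52/121, 156/121)

Apply the Gram-Schmidt recurrence
  u_1 = v_1
  u_i = v_i − Σ_{j<i} ((v_i · u_j) / (u_j · u_j)) · u_j.

Step by step this gives:
  u_1 = (0, 3, 1)
  u_2 = (2, 9/10, -27/10)
  u_3 = (234/121, -52/121, 156/121)

Orthogonality check:
  u_2 · u_1 = 0 (should be 0)
  u_3 · u_1 = 0 (should be 0)
  u_3 · u_2 = 0 (should be 0)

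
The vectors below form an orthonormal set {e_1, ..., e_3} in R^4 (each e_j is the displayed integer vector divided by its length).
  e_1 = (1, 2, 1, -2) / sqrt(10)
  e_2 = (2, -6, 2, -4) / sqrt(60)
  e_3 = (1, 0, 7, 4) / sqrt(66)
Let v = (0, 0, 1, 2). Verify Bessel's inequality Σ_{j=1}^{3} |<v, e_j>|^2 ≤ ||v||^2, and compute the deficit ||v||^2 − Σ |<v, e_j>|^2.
Σ |<v, e_j>|^2 = 54/11; ||v||^2 = 5; deficit = 1/11

Write each e_j = u_j / sqrt(<u_j, u_j>) where u_j is the displayed integer vector. Then <v, e_j> = <v, u_j> / sqrt(<u_j, u_j>), so |<v, e_j>|^2 = <v, u_j>^2 / <u_j, u_j>.
Coefficients: <v, e_1> = -3/sqrt(10), <v, e_2> = -6/sqrt(60), <v, e_3> = 15/sqrt(66).
Square and sum: Σ |<v, e_j>|^2 = 54/11.
Compute ||v||^2 = v·v = 5.
Deficit = 5 − 54/11 = 1/11 ≥ 0, confirming Bessel's inequality. (The deficit equals ||v − Σ <v,e_j> e_j||^2, the squared distance from v to span{e_j}.)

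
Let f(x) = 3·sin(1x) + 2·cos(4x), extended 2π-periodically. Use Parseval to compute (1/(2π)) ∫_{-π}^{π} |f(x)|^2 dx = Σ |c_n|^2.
Σ |c_n|^2 = 13/2

Expand |f|^2 and use orthogonality of {sin(nx), cos(mx)} on [-π, π]:
  ∫_{-π}^{π} sin(nx)^2 dx = π, ∫ cos(mx)^2 dx = π, and cross terms integrate to 0.
So ∫_{-π}^{π} f(x)^2 dx = 3^2 · π + 2^2 · π = (9 + 4)π.
Divide by 2π: (9 + 4)/2 = 13/2.
By Parseval, this equals Σ |c_n|^2.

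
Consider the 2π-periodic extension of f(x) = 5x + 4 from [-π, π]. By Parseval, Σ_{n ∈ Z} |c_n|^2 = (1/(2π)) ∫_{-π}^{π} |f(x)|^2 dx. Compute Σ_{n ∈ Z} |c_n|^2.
Σ |c_n|^2 = 25π^2/3 + 16

Expand and integrate term by term over [-π, π]:
  ∫ (5x)^2 dx = 25·(2π^3/3); ∫ 2·5·(4)·x dx = 0 (odd integrand); ∫ 4^2 dx = 16·2π.
So (1/(2π)) ∫_{-π}^{π} (5x + 4)^2 dx = 25π^2/3 + 16 = 25π^2/3 + 16.
Parseval ⇒ Σ |c_n|^2 = 25π^2/3 + 16.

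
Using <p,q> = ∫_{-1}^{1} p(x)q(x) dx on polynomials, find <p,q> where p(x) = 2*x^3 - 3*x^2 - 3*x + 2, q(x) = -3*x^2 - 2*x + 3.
<p,q> = 8

Expand the product: p(x)·q(x) = -6*x^5 + 5*x^4 + 21*x^3 - 9*x^2 - 13*x + 6.
∫_{-1}^{1} of each monomial x^k gives [2/(k+1) if k even, 0 if k odd]. Integrating term-by-term (or equivalently evaluating the antiderivative F(x) = -x^6 + x^5 + 21*x^4/4 - 3*x^3 - 13*x^2/2 + 6*x at the endpoints):
  F(1) − F(−1) = 7/4 − (-25/4) = 8.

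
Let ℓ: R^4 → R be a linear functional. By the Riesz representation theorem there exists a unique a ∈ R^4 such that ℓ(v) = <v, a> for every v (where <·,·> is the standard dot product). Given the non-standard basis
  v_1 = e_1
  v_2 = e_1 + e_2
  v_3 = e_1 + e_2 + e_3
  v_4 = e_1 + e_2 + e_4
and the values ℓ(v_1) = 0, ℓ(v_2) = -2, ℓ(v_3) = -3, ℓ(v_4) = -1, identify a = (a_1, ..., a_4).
a = (0, -2, -1, 1)

Write a = (a_1, ..., a_4) in the standard basis. For each basis vector v_i, ℓ(v_i) = <v_i, a> is a linear equation in the a_j's. Collect the n equations into a matrix system V a = ℓ, where row i of V is v_i (expressed in the standard basis). Since V is invertible (lower-triangular with 1s on the diagonal, up to permutation), solve by back-substitution:
  V =
[[1, 0, 0, 0],
 [1, 1, 0, 0],
 [1, 1, 1, 0],
 [1, 1, 0, 1]]
  V a = (0, -2, -3, -1)
Solving gives a = (0, -2, -1, 1).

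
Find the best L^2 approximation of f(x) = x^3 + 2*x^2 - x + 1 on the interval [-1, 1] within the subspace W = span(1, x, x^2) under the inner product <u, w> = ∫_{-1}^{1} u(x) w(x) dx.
g(x) = 2*x^2 - 2*x/5 + 1

The best approximation g ∈ W is the orthogonal projection of f onto W. Writing g = a_0 + a_1 x + a_2 x^2, the coefficients solve the normal equations G · a = b where
  G_{ij} = <φ_i, φ_j> and b_i = <f, φ_i>, with φ_0 = 1, φ_1 = x, φ_2 = x^2.
G =
  [2, 0, 2/3]
  [0, 2/3, 0]
  [2/3, 0, 2/5],
b = (10/3, -4/15, 22/15).
Solving gives a_0 = 1, a_1 = -2/5, a_2 = 2, so
  g(x) = 2*x^2 - 2*x/5 + 1.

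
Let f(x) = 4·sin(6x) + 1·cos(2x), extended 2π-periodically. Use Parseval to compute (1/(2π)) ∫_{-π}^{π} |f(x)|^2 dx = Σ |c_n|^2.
Σ |c_n|^2 = 17/2

Expand |f|^2 and use orthogonality of {sin(nx), cos(mx)} on [-π, π]:
  ∫_{-π}^{π} sin(nx)^2 dx = π, ∫ cos(mx)^2 dx = π, and cross terms integrate to 0.
So ∫_{-π}^{π} f(x)^2 dx = 4^2 · π + 1^2 · π = (16 + 1)π.
Divide by 2π: (16 + 1)/2 = 17/2.
By Parseval, this equals Σ |c_n|^2.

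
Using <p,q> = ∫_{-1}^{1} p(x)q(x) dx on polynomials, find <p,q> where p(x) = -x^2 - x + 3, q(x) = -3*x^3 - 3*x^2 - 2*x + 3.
<p,q> = 206/15

Expand the product: p(x)·q(x) = 3*x^5 + 6*x^4 - 4*x^3 - 10*x^2 - 9*x + 9.
∫_{-1}^{1} of each monomial x^k gives [2/(k+1) if k even, 0 if k odd]. Integrating term-by-term (or equivalently evaluating the antiderivative F(x) = x^6/2 + 6*x^5/5 - x^4 - 10*x^3/3 - 9*x^2/2 + 9*x at the endpoints):
  F(1) − F(−1) = 28/15 − (-178/15) = 206/15.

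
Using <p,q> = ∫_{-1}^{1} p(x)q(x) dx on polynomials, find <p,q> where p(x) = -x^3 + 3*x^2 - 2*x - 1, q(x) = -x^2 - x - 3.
<p,q> = 6/5

Expand the product: p(x)·q(x) = x^5 - 2*x^4 + 2*x^3 - 6*x^2 + 7*x + 3.
∫_{-1}^{1} of each monomial x^k gives [2/(k+1) if k even, 0 if k odd]. Integrating term-by-term (or equivalently evaluating the antiderivative F(x) = x^6/6 - 2*x^5/5 + x^4/2 - 2*x^3 + 7*x^2/2 + 3*x at the endpoints):
  F(1) − F(−1) = 143/30 − (107/30) = 6/5.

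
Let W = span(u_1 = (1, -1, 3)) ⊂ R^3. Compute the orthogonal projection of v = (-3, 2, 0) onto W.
proj_W(v) = (-5/11, 5/11, -15/11)

Set up U = [u_1 | ... | u_1] ∈ R^(3×1). The projector onto W = col(U) is P = U (U^T U)^(-1) U^T.
Compute U^T U =
  [11],
and U^T v = (-5).
Solve U^T U · c = U^T v for the coefficients: c = (-5/11). The projection is proj_W(v) = U c.
Check: (v - proj_W(v)) · u_1 = 0  (should be 0).
Result: proj_W(v) = (-5/11, 5/11, -15/11).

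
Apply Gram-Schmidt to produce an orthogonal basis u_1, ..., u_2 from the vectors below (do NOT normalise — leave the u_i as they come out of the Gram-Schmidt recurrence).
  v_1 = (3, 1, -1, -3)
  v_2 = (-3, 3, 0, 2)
Orthogonal basis:
  u_1 = (3, 1, -1, -3)
  u_2 = (-6/5, 18/5, -3/5, 1/5)

Apply the Gram-Schmidt recurrence
  u_1 = v_1
  u_i = v_i − Σ_{j<i} ((v_i · u_j) / (u_j · u_j)) · u_j.

Step by step this gives:
  u_1 = (3, 1, -1, -3)
  u_2 = (-6/5, 18/5, -3/5, 1/5)

Orthogonality check:
  u_2 · u_1 = 0 (should be 0)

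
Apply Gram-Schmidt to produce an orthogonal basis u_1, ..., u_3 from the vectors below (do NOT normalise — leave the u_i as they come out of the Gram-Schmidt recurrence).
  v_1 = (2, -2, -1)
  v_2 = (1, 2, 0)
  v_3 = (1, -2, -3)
Orthogonal basis:
  u_1 = (2, -2, -1)
  u_2 = (13/9, 14/9, -2/9)
  u_3 = (-28/41, 14/41, -84/41)

Apply the Gram-Schmidt recurrence
  u_1 = v_1
  u_i = v_i − Σ_{j<i} ((v_i · u_j) / (u_j · u_j)) · u_j.

Step by step this gives:
  u_1 = (2, -2, -1)
  u_2 = (13/9, 14/9, -2/9)
  u_3 = (-28/41, 14/41, -84/41)

Orthogonality check:
  u_2 · u_1 = 0 (should be 0)
  u_3 · u_1 = 0 (should be 0)
  u_3 · u_2 = 0 (should be 0)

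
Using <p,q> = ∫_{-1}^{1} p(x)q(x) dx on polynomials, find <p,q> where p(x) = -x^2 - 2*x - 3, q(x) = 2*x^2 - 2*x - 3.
<p,q> = 268/15

Expand the product: p(x)·q(x) = -2*x^4 - 2*x^3 + x^2 + 12*x + 9.
∫_{-1}^{1} of each monomial x^k gives [2/(k+1) if k even, 0 if k odd]. Integrating term-by-term (or equivalently evaluating the antiderivative F(x) = -2*x^5/5 - x^4/2 + x^3/3 + 6*x^2 + 9*x at the endpoints):
  F(1) − F(−1) = 433/30 − (-103/30) = 268/15.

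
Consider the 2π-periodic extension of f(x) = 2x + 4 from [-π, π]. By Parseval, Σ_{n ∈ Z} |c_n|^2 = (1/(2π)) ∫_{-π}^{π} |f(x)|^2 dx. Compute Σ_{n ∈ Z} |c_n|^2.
Σ |c_n|^2 = 4π^2/3 + 16

Expand and integrate term by term over [-π, π]:
  ∫ (2x)^2 dx = 4·(2π^3/3); ∫ 2·2·(4)·x dx = 0 (odd integrand); ∫ 4^2 dx = 16·2π.
So (1/(2π)) ∫_{-π}^{π} (2x + 4)^2 dx = 4π^2/3 + 16 = 4π^2/3 + 16.
Parseval ⇒ Σ |c_n|^2 = 4π^2/3 + 16.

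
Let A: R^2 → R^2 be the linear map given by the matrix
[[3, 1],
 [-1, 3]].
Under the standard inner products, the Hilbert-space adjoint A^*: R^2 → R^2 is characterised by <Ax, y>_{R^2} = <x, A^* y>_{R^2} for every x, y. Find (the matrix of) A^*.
A^* = A^T =
[[3, -1],
 [1, 3]]

For real matrices with standard dot products, the defining identity <Ax, y> = <x, A^* y> gives (Ax)^T y = x^T (A^*) y, i.e. x^T A^T y = x^T (A^*) y. Since this holds for all x, y, we must have A^* = A^T. Therefore
A^* =
[[3, -1],
 [1, 3]].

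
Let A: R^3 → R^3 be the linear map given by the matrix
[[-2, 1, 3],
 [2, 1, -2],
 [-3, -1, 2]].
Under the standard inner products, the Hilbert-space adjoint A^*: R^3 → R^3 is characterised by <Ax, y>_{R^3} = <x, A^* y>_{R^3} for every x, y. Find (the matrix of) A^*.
A^* = A^T =
[[-2, 2, -3],
 [1, 1, -1],
 [3, -2, 2]]

For real matrices with standard dot products, the defining identity <Ax, y> = <x, A^* y> gives (Ax)^T y = x^T (A^*) y, i.e. x^T A^T y = x^T (A^*) y. Since this holds for all x, y, we must have A^* = A^T. Therefore
A^* =
[[-2, 2, -3],
 [1, 1, -1],
 [3, -2, 2]].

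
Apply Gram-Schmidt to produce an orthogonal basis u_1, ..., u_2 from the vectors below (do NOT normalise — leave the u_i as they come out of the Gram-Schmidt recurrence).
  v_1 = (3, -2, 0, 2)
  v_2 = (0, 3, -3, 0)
Orthogonal basis:
  u_1 = (3, -2, 0, 2)
  u_2 = (18/17, 39/17, -3, 12/17)

Apply the Gram-Schmidt recurrence
  u_1 = v_1
  u_i = v_i − Σ_{j<i} ((v_i · u_j) / (u_j · u_j)) · u_j.

Step by step this gives:
  u_1 = (3, -2, 0, 2)
  u_2 = (18/17, 39/17, -3, 12/17)

Orthogonality check:
  u_2 · u_1 = 0 (should be 0)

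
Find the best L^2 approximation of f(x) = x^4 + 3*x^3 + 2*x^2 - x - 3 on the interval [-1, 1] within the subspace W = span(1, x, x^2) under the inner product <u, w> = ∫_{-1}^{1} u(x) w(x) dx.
g(x) = 20*x^2/7 + 4*x/5 - 108/35

The best approximation g ∈ W is the orthogonal projection of f onto W. Writing g = a_0 + a_1 x + a_2 x^2, the coefficients solve the normal equations G · a = b where
  G_{ij} = <φ_i, φ_j> and b_i = <f, φ_i>, with φ_0 = 1, φ_1 = x, φ_2 = x^2.
G =
  [2, 0, 2/3]
  [0, 2/3, 0]
  [2/3, 0, 2/5],
b = (-64/15, 8/15, -32/35).
Solving gives a_0 = -108/35, a_1 = 4/5, a_2 = 20/7, so
  g(x) = 20*x^2/7 + 4*x/5 - 108/35.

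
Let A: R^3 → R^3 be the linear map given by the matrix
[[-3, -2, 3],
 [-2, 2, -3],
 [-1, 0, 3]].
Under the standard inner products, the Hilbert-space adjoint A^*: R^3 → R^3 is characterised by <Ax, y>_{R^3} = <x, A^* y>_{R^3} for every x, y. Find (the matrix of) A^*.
A^* = A^T =
[[-3, -2, -1],
 [-2, 2, 0],
 [3, -3, 3]]

For real matrices with standard dot products, the defining identity <Ax, y> = <x, A^* y> gives (Ax)^T y = x^T (A^*) y, i.e. x^T A^T y = x^T (A^*) y. Since this holds for all x, y, we must have A^* = A^T. Therefore
A^* =
[[-3, -2, -1],
 [-2, 2, 0],
 [3, -3, 3]].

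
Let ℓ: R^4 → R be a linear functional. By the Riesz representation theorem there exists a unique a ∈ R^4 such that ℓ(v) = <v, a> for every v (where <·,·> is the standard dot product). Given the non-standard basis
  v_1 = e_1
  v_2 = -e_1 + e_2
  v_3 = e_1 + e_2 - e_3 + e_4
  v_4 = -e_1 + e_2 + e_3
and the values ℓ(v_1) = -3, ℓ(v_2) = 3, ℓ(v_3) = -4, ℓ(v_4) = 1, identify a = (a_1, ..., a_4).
a = (-3, 0, -2, -3)

Write a = (a_1, ..., a_4) in the standard basis. For each basis vector v_i, ℓ(v_i) = <v_i, a> is a linear equation in the a_j's. Collect the n equations into a matrix system V a = ℓ, where row i of V is v_i (expressed in the standard basis). Since V is invertible (lower-triangular with 1s on the diagonal, up to permutation), solve by back-substitution:
  V =
[[1, 0, 0, 0],
 [-1, 1, 0, 0],
 [1, 1, -1, 1],
 [-1, 1, 1, 0]]
  V a = (-3, 3, -4, 1)
Solving gives a = (-3, 0, -2, -3).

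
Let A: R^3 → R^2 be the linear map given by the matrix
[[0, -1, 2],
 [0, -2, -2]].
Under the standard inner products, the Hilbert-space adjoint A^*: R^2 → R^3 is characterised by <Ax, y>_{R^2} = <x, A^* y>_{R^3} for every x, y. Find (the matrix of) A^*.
A^* = A^T =
[[0, 0],
 [-1, -2],
 [2, -2]]

For real matrices with standard dot products, the defining identity <Ax, y> = <x, A^* y> gives (Ax)^T y = x^T (A^*) y, i.e. x^T A^T y = x^T (A^*) y. Since this holds for all x, y, we must have A^* = A^T. Therefore
A^* =
[[0, 0],
 [-1, -2],
 [2, -2]].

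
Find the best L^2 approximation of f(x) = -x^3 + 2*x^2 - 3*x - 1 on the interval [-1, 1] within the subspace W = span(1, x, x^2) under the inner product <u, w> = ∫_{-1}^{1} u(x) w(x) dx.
g(x) = 2*x^2 - 18*x/5 - 1

The best approximation g ∈ W is the orthogonal projection of f onto W. Writing g = a_0 + a_1 x + a_2 x^2, the coefficients solve the normal equations G · a = b where
  G_{ij} = <φ_i, φ_j> and b_i = <f, φ_i>, with φ_0 = 1, φ_1 = x, φ_2 = x^2.
G =
  [2, 0, 2/3]
  [0, 2/3, 0]
  [2/3, 0, 2/5],
b = (-2/3, -12/5, 2/15).
Solving gives a_0 = -1, a_1 = -18/5, a_2 = 2, so
  g(x) = 2*x^2 - 18*x/5 - 1.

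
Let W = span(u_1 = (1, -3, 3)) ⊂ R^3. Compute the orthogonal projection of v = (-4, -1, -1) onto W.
proj_W(v) = (-4/19, 12/19, -12/19)

Set up U = [u_1 | ... | u_1] ∈ R^(3×1). The projector onto W = col(U) is P = U (U^T U)^(-1) U^T.
Compute U^T U =
  [19],
and U^T v = (-4).
Solve U^T U · c = U^T v for the coefficients: c = (-4/19). The projection is proj_W(v) = U c.
Check: (v - proj_W(v)) · u_1 = 0  (should be 0).
Result: proj_W(v) = (-4/19, 12/19, -12/19).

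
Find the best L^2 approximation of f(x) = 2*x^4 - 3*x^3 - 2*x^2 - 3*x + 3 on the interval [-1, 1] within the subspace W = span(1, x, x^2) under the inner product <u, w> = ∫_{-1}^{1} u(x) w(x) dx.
g(x) = -2*x^2/7 - 24*x/5 + 99/35

The best approximation g ∈ W is the orthogonal projection of f onto W. Writing g = a_0 + a_1 x + a_2 x^2, the coefficients solve the normal equations G · a = b where
  G_{ij} = <φ_i, φ_j> and b_i = <f, φ_i>, with φ_0 = 1, φ_1 = x, φ_2 = x^2.
G =
  [2, 0, 2/3]
  [0, 2/3, 0]
  [2/3, 0, 2/5],
b = (82/15, -16/5, 62/35).
Solving gives a_0 = 99/35, a_1 = -24/5, a_2 = -2/7, so
  g(x) = -2*x^2/7 - 24*x/5 + 99/35.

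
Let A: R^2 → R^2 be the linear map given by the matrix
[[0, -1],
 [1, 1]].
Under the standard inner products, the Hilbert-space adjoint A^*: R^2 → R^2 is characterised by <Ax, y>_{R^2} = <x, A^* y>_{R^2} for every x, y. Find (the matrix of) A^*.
A^* = A^T =
[[0, 1],
 [-1, 1]]

For real matrices with standard dot products, the defining identity <Ax, y> = <x, A^* y> gives (Ax)^T y = x^T (A^*) y, i.e. x^T A^T y = x^T (A^*) y. Since this holds for all x, y, we must have A^* = A^T. Therefore
A^* =
[[0, 1],
 [-1, 1]].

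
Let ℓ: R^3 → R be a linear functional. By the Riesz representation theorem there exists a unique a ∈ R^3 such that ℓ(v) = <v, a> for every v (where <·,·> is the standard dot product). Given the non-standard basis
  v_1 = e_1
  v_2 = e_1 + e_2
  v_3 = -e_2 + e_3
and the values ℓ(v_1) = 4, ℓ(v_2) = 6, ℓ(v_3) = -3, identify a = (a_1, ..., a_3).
a = (4, 2, -1)

Write a = (a_1, ..., a_3) in the standard basis. For each basis vector v_i, ℓ(v_i) = <v_i, a> is a linear equation in the a_j's. Collect the n equations into a matrix system V a = ℓ, where row i of V is v_i (expressed in the standard basis). Since V is invertible (lower-triangular with 1s on the diagonal, up to permutation), solve by back-substitution:
  V =
[[1, 0, 0],
 [1, 1, 0],
 [0, -1, 1]]
  V a = (4, 6, -3)
Solving gives a = (4, 2, -1).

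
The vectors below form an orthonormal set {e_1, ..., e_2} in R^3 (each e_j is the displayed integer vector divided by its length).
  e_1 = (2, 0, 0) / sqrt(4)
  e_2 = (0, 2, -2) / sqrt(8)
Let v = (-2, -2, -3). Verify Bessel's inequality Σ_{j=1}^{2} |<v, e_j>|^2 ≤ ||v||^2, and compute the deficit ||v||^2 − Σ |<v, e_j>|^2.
Σ |<v, e_j>|^2 = 9/2; ||v||^2 = 17; deficit = 25/2

Write each e_j = u_j / sqrt(<u_j, u_j>) where u_j is the displayed integer vector. Then <v, e_j> = <v, u_j> / sqrt(<u_j, u_j>), so |<v, e_j>|^2 = <v, u_j>^2 / <u_j, u_j>.
Coefficients: <v, e_1> = -4/sqrt(4), <v, e_2> = 2/sqrt(8).
Square and sum: Σ |<v, e_j>|^2 = 9/2.
Compute ||v||^2 = v·v = 17.
Deficit = 17 − 9/2 = 25/2 ≥ 0, confirming Bessel's inequality. (The deficit equals ||v − Σ <v,e_j> e_j||^2, the squared distance from v to span{e_j}.)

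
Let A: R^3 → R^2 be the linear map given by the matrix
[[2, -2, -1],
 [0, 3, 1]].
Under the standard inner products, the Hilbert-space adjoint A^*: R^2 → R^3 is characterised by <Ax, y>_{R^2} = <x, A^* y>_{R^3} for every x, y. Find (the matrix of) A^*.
A^* = A^T =
[[2, 0],
 [-2, 3],
 [-1, 1]]

For real matrices with standard dot products, the defining identity <Ax, y> = <x, A^* y> gives (Ax)^T y = x^T (A^*) y, i.e. x^T A^T y = x^T (A^*) y. Since this holds for all x, y, we must have A^* = A^T. Therefore
A^* =
[[2, 0],
 [-2, 3],
 [-1, 1]].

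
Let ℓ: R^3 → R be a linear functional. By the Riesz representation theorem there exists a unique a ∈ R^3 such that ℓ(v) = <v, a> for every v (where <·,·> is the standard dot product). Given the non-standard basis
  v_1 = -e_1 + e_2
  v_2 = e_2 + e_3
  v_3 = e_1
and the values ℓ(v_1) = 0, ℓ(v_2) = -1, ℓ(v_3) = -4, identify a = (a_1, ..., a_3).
a = (-4, -4, 3)

Write a = (a_1, ..., a_3) in the standard basis. For each basis vector v_i, ℓ(v_i) = <v_i, a> is a linear equation in the a_j's. Collect the n equations into a matrix system V a = ℓ, where row i of V is v_i (expressed in the standard basis). Since V is invertible (lower-triangular with 1s on the diagonal, up to permutation), solve by back-substitution:
  V =
[[-1, 1, 0],
 [0, 1, 1],
 [1, 0, 0]]
  V a = (0, -1, -4)
Solving gives a = (-4, -4, 3).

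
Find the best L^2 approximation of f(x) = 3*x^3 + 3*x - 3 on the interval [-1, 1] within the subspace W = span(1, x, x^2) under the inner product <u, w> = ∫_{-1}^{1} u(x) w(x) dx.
g(x) = 24*x/5 - 3

The best approximation g ∈ W is the orthogonal projection of f onto W. Writing g = a_0 + a_1 x + a_2 x^2, the coefficients solve the normal equations G · a = b where
  G_{ij} = <φ_i, φ_j> and b_i = <f, φ_i>, with φ_0 = 1, φ_1 = x, φ_2 = x^2.
G =
  [2, 0, 2/3]
  [0, 2/3, 0]
  [2/3, 0, 2/5],
b = (-6, 16/5, -2).
Solving gives a_0 = -3, a_1 = 24/5, a_2 = 0, so
  g(x) = 24*x/5 - 3.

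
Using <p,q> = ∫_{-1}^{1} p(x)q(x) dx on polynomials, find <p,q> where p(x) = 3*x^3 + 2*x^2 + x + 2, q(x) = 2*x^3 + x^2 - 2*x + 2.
<p,q> = 1216/105

Expand the product: p(x)·q(x) = 6*x^6 + 7*x^5 - 2*x^4 + 7*x^3 + 4*x^2 - 2*x + 4.
∫_{-1}^{1} of each monomial x^k gives [2/(k+1) if k even, 0 if k odd]. Integrating term-by-term (or equivalently evaluating the antiderivative F(x) = 6*x^7/7 + 7*x^6/6 - 2*x^5/5 + 7*x^4/4 + 4*x^3/3 - x^2 + 4*x at the endpoints):
  F(1) − F(−1) = 1079/140 − (-1627/420) = 1216/105.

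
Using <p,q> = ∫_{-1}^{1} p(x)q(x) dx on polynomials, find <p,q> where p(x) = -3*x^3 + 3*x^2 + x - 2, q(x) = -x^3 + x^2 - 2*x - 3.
<p,q> = 776/105

Expand the product: p(x)·q(x) = 3*x^6 - 6*x^5 + 8*x^4 + 6*x^3 - 13*x^2 + x + 6.
∫_{-1}^{1} of each monomial x^k gives [2/(k+1) if k even, 0 if k odd]. Integrating term-by-term (or equivalently evaluating the antiderivative F(x) = 3*x^7/7 - x^6 + 8*x^5/5 + 3*x^4/2 - 13*x^3/3 + x^2/2 + 6*x at the endpoints):
  F(1) − F(−1) = 493/105 − (-283/105) = 776/105.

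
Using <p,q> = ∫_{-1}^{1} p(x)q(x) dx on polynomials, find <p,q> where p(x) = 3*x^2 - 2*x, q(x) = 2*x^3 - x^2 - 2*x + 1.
<p,q> = 28/15

Expand the product: p(x)·q(x) = 6*x^5 - 7*x^4 - 4*x^3 + 7*x^2 - 2*x.
∫_{-1}^{1} of each monomial x^k gives [2/(k+1) if k even, 0 if k odd]. Integrating term-by-term (or equivalently evaluating the antiderivative F(x) = x^6 - 7*x^5/5 - x^4 + 7*x^3/3 - x^2 at the endpoints):
  F(1) − F(−1) = -1/15 − (-29/15) = 28/15.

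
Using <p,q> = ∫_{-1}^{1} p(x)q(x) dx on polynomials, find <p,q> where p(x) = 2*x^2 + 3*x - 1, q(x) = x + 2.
<p,q> = 2/3

Expand the product: p(x)·q(x) = 2*x^3 + 7*x^2 + 5*x - 2.
∫_{-1}^{1} of each monomial x^k gives [2/(k+1) if k even, 0 if k odd]. Integrating term-by-term (or equivalently evaluating the antiderivative F(x) = x^4/2 + 7*x^3/3 + 5*x^2/2 - 2*x at the endpoints):
  F(1) − F(−1) = 10/3 − (8/3) = 2/3.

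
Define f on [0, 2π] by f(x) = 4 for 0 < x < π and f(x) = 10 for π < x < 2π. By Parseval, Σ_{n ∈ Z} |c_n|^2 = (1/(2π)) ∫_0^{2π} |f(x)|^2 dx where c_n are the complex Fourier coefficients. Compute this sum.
Σ |c_n|^2 = 58

Parseval equates the L^2 energy of f (normalised by 1/(2π)) with the ℓ^2 sum of its Fourier coefficients: (1/(2π)) ∫_0^{2π} |f|^2 = Σ |c_n|^2.
Compute the left side: (1/(2π)) [∫_0^π 4^2 dx + ∫_π^{2π} 10^2 dx] = (1/(2π)) · (16π + 100π) = (16 + 100)/2 = 58.
So Σ_{n ∈ Z} |c_n|^2 = 58.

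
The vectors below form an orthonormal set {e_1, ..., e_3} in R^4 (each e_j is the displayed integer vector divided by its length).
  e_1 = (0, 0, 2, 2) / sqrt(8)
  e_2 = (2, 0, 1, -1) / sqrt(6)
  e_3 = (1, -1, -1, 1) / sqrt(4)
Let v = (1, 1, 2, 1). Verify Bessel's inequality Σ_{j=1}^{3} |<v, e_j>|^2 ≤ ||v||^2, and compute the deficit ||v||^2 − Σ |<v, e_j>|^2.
Σ |<v, e_j>|^2 = 25/4; ||v||^2 = 7; deficit = 3/4

Write each e_j = u_j / sqrt(<u_j, u_j>) where u_j is the displayed integer vector. Then <v, e_j> = <v, u_j> / sqrt(<u_j, u_j>), so |<v, e_j>|^2 = <v, u_j>^2 / <u_j, u_j>.
Coefficients: <v, e_1> = 6/sqrt(8), <v, e_2> = 3/sqrt(6), <v, e_3> = -1/sqrt(4).
Square and sum: Σ |<v, e_j>|^2 = 25/4.
Compute ||v||^2 = v·v = 7.
Deficit = 7 − 25/4 = 3/4 ≥ 0, confirming Bessel's inequality. (The deficit equals ||v − Σ <v,e_j> e_j||^2, the squared distance from v to span{e_j}.)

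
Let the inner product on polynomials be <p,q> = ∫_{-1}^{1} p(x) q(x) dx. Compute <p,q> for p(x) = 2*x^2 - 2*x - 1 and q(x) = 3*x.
<p,q> = -4

Expand the product: p(x)·q(x) = 6*x^3 - 6*x^2 - 3*x.
∫_{-1}^{1} of each monomial x^k gives [2/(k+1) if k even, 0 if k odd]. Integrating term-by-term (or equivalently evaluating the antiderivative F(x) = 3*x^4/2 - 2*x^3 - 3*x^2/2 at the endpoints):
  F(1) − F(−1) = -2 − (2) = -4.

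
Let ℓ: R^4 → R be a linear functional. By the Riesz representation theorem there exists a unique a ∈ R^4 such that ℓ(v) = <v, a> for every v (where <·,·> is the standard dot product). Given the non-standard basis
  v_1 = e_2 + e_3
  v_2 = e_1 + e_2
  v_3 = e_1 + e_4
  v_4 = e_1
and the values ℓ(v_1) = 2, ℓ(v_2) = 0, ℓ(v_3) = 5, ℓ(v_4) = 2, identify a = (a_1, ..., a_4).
a = (2, -2, 4, 3)

Write a = (a_1, ..., a_4) in the standard basis. For each basis vector v_i, ℓ(v_i) = <v_i, a> is a linear equation in the a_j's. Collect the n equations into a matrix system V a = ℓ, where row i of V is v_i (expressed in the standard basis). Since V is invertible (lower-triangular with 1s on the diagonal, up to permutation), solve by back-substitution:
  V =
[[0, 1, 1, 0],
 [1, 1, 0, 0],
 [1, 0, 0, 1],
 [1, 0, 0, 0]]
  V a = (2, 0, 5, 2)
Solving gives a = (2, -2, 4, 3).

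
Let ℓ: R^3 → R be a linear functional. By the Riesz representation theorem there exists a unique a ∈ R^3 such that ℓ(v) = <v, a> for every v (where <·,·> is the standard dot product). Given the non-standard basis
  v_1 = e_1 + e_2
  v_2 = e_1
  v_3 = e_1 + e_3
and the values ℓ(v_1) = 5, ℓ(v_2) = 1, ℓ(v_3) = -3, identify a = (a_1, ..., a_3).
a = (1, 4, -4)

Write a = (a_1, ..., a_3) in the standard basis. For each basis vector v_i, ℓ(v_i) = <v_i, a> is a linear equation in the a_j's. Collect the n equations into a matrix system V a = ℓ, where row i of V is v_i (expressed in the standard basis). Since V is invertible (lower-triangular with 1s on the diagonal, up to permutation), solve by back-substitution:
  V =
[[1, 1, 0],
 [1, 0, 0],
 [1, 0, 1]]
  V a = (5, 1, -3)
Solving gives a = (1, 4, -4).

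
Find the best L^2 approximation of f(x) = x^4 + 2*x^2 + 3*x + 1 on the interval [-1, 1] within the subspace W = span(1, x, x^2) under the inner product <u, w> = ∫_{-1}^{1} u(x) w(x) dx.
g(x) = 20*x^2/7 + 3*x + 32/35

The best approximation g ∈ W is the orthogonal projection of f onto W. Writing g = a_0 + a_1 x + a_2 x^2, the coefficients solve the normal equations G · a = b where
  G_{ij} = <φ_i, φ_j> and b_i = <f, φ_i>, with φ_0 = 1, φ_1 = x, φ_2 = x^2.
G =
  [2, 0, 2/3]
  [0, 2/3, 0]
  [2/3, 0, 2/5],
b = (56/15, 2, 184/105).
Solving gives a_0 = 32/35, a_1 = 3, a_2 = 20/7, so
  g(x) = 20*x^2/7 + 3*x + 32/35.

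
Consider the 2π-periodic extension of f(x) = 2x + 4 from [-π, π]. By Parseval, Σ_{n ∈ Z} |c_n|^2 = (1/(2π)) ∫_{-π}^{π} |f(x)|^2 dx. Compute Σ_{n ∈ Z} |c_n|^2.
Σ |c_n|^2 = 4π^2/3 + 16

Expand and integrate term by term over [-π, π]:
  ∫ (2x)^2 dx = 4·(2π^3/3); ∫ 2·2·(4)·x dx = 0 (odd integrand); ∫ 4^2 dx = 16·2π.
So (1/(2π)) ∫_{-π}^{π} (2x + 4)^2 dx = 4π^2/3 + 16 = 4π^2/3 + 16.
Parseval ⇒ Σ |c_n|^2 = 4π^2/3 + 16.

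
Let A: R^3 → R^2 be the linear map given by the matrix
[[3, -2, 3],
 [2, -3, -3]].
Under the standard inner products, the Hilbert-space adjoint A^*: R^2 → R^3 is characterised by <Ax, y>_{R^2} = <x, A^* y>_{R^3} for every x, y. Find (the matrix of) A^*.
A^* = A^T =
[[3, 2],
 [-2, -3],
 [3, -3]]

For real matrices with standard dot products, the defining identity <Ax, y> = <x, A^* y> gives (Ax)^T y = x^T (A^*) y, i.e. x^T A^T y = x^T (A^*) y. Since this holds for all x, y, we must have A^* = A^T. Therefore
A^* =
[[3, 2],
 [-2, -3],
 [3, -3]].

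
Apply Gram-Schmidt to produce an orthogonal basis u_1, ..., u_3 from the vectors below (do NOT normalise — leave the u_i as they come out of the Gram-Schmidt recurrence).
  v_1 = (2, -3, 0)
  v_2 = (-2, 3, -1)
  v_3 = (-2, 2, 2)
Orthogonal basis:
  u_1 = (2, -3, 0)
  u_2 = (0, 0, -1)
  u_3 = (-6/13, -4/13, 0)

Apply the Gram-Schmidt recurrence
  u_1 = v_1
  u_i = v_i − Σ_{j<i} ((v_i · u_j) / (u_j · u_j)) · u_j.

Step by step this gives:
  u_1 = (2, -3, 0)
  u_2 = (0, 0, -1)
  u_3 = (-6/13, -4/13, 0)

Orthogonality check:
  u_2 · u_1 = 0 (should be 0)
  u_3 · u_1 = 0 (should be 0)
  u_3 · u_2 = 0 (should be 0)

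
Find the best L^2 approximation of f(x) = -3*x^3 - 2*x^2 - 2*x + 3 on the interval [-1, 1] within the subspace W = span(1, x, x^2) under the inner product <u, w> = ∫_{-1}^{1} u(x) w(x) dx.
g(x) = -2*x^2 - 19*x/5 + 3

The best approximation g ∈ W is the orthogonal projection of f onto W. Writing g = a_0 + a_1 x + a_2 x^2, the coefficients solve the normal equations G · a = b where
  G_{ij} = <φ_i, φ_j> and b_i = <f, φ_i>, with φ_0 = 1, φ_1 = x, φ_2 = x^2.
G =
  [2, 0, 2/3]
  [0, 2/3, 0]
  [2/3, 0, 2/5],
b = (14/3, -38/15, 6/5).
Solving gives a_0 = 3, a_1 = -19/5, a_2 = -2, so
  g(x) = -2*x^2 - 19*x/5 + 3.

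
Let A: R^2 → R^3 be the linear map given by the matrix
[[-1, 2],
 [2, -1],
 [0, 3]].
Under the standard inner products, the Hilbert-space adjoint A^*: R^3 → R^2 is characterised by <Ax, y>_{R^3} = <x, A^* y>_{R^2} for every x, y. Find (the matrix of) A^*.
A^* = A^T =
[[-1, 2, 0],
 [2, -1, 3]]

For real matrices with standard dot products, the defining identity <Ax, y> = <x, A^* y> gives (Ax)^T y = x^T (A^*) y, i.e. x^T A^T y = x^T (A^*) y. Since this holds for all x, y, we must have A^* = A^T. Therefore
A^* =
[[-1, 2, 0],
 [2, -1, 3]].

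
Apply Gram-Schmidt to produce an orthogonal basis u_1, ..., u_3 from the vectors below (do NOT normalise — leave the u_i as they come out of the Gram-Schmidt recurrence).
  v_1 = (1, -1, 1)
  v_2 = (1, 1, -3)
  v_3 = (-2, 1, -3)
Orthogonal basis:
  u_1 = (1, -1, 1)
  u_2 = (2, 0, -2)
  u_3 = (-1/2, -1, -1/2)

Apply the Gram-Schmidt recurrence
  u_1 = v_1
  u_i = v_i − Σ_{j<i} ((v_i · u_j) / (u_j · u_j)) · u_j.

Step by step this gives:
  u_1 = (1, -1, 1)
  u_2 = (2, 0, -2)
  u_3 = (-1/2, -1, -1/2)

Orthogonality check:
  u_2 · u_1 = 0 (should be 0)
  u_3 · u_1 = 0 (should be 0)
  u_3 · u_2 = 0 (should be 0)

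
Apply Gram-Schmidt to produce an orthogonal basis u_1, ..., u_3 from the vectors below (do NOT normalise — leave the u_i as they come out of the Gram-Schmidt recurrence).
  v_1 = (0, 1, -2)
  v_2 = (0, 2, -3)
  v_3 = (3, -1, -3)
Orthogonal basis:
  u_1 = (0, 1, -2)
  u_2 = (0, 2/5, 1/5)
  u_3 = (3, 0, 0)

Apply the Gram-Schmidt recurrence
  u_1 = v_1
  u_i = v_i − Σ_{j<i} ((v_i · u_j) / (u_j · u_j)) · u_j.

Step by step this gives:
  u_1 = (0, 1, -2)
  u_2 = (0, 2/5, 1/5)
  u_3 = (3, 0, 0)

Orthogonality check:
  u_2 · u_1 = 0 (should be 0)
  u_3 · u_1 = 0 (should be 0)
  u_3 · u_2 = 0 (should be 0)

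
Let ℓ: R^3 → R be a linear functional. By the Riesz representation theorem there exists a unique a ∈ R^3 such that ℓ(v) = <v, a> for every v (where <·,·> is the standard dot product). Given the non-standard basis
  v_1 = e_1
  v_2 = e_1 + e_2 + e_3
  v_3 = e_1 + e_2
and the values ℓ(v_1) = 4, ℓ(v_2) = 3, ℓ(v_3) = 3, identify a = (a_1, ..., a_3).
a = (4, -1, 0)

Write a = (a_1, ..., a_3) in the standard basis. For each basis vector v_i, ℓ(v_i) = <v_i, a> is a linear equation in the a_j's. Collect the n equations into a matrix system V a = ℓ, where row i of V is v_i (expressed in the standard basis). Since V is invertible (lower-triangular with 1s on the diagonal, up to permutation), solve by back-substitution:
  V =
[[1, 0, 0],
 [1, 1, 1],
 [1, 1, 0]]
  V a = (4, 3, 3)
Solving gives a = (4, -1, 0).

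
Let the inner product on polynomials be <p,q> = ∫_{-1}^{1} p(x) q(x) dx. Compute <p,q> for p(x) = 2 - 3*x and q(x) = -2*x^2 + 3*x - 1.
<p,q> = -38/3

Expand the product: p(x)·q(x) = 6*x^3 - 13*x^2 + 9*x - 2.
∫_{-1}^{1} of each monomial x^k gives [2/(k+1) if k even, 0 if k odd]. Integrating term-by-term (or equivalently evaluating the antiderivative F(x) = 3*x^4/2 - 13*x^3/3 + 9*x^2/2 - 2*x at the endpoints):
  F(1) − F(−1) = -1/3 − (37/3) = -38/3.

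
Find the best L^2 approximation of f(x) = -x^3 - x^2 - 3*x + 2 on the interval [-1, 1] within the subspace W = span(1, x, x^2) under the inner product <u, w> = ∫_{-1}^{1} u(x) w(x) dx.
g(x) = -x^2 - 18*x/5 + 2

The best approximation g ∈ W is the orthogonal projection of f onto W. Writing g = a_0 + a_1 x + a_2 x^2, the coefficients solve the normal equations G · a = b where
  G_{ij} = <φ_i, φ_j> and b_i = <f, φ_i>, with φ_0 = 1, φ_1 = x, φ_2 = x^2.
G =
  [2, 0, 2/3]
  [0, 2/3, 0]
  [2/3, 0, 2/5],
b = (10/3, -12/5, 14/15).
Solving gives a_0 = 2, a_1 = -18/5, a_2 = -1, so
  g(x) = -x^2 - 18*x/5 + 2.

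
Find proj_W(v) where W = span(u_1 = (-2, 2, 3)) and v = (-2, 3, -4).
proj_W(v) = (4/17, -4/17, -6/17)

Set up U = [u_1 | ... | u_1] ∈ R^(3×1). The projector onto W = col(U) is P = U (U^T U)^(-1) U^T.
Compute U^T U =
  [17],
and U^T v = (-2).
Solve U^T U · c = U^T v for the coefficients: c = (-2/17). The projection is proj_W(v) = U c.
Check: (v - proj_W(v)) · u_1 = 0  (should be 0).
Result: proj_W(v) = (4/17, -4/17, -6/17).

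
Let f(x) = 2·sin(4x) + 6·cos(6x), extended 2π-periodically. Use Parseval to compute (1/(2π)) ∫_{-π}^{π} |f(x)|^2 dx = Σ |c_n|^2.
Σ |c_n|^2 = 20

Expand |f|^2 and use orthogonality of {sin(nx), cos(mx)} on [-π, π]:
  ∫_{-π}^{π} sin(nx)^2 dx = π, ∫ cos(mx)^2 dx = π, and cross terms integrate to 0.
So ∫_{-π}^{π} f(x)^2 dx = 2^2 · π + 6^2 · π = (4 + 36)π.
Divide by 2π: (4 + 36)/2 = 20.
By Parseval, this equals Σ |c_n|^2.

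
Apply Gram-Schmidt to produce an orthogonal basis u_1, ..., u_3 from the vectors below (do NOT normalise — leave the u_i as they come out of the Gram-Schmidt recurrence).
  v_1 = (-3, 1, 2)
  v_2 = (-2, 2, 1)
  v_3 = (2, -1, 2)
Orthogonal basis:
  u_1 = (-3, 1, 2)
  u_2 = (1/7, 9/7, -3/7)
  u_3 = (3/2, 1/2, 2)

Apply the Gram-Schmidt recurrence
  u_1 = v_1
  u_i = v_i − Σ_{j<i} ((v_i · u_j) / (u_j · u_j)) · u_j.

Step by step this gives:
  u_1 = (-3, 1, 2)
  u_2 = (1/7, 9/7, -3/7)
  u_3 = (3/2, 1/2, 2)

Orthogonality check:
  u_2 · u_1 = 0 (should be 0)
  u_3 · u_1 = 0 (should be 0)
  u_3 · u_2 = 0 (should be 0)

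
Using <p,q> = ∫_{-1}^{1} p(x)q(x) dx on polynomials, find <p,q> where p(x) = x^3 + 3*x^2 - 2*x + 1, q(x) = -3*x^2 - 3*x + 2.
<p,q> = 26/5

Expand the product: p(x)·q(x) = -3*x^5 - 12*x^4 - x^3 + 9*x^2 - 7*x + 2.
∫_{-1}^{1} of each monomial x^k gives [2/(k+1) if k even, 0 if k odd]. Integrating term-by-term (or equivalently evaluating the antiderivative F(x) = -x^6/2 - 12*x^5/5 - x^4/4 + 3*x^3 - 7*x^2/2 + 2*x at the endpoints):
  F(1) − F(−1) = -33/20 − (-137/20) = 26/5.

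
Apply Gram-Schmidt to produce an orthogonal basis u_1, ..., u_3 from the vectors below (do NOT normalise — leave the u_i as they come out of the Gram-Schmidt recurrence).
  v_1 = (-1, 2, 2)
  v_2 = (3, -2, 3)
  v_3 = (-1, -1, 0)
Orthogonal basis:
  u_1 = (-1, 2, 2)
  u_2 = (26/9, -16/9, 29/9)
  u_3 = (-190/197, -171/197, 76/197)

Apply the Gram-Schmidt recurrence
  u_1 = v_1
  u_i = v_i − Σ_{j<i} ((v_i · u_j) / (u_j · u_j)) · u_j.

Step by step this gives:
  u_1 = (-1, 2, 2)
  u_2 = (26/9, -16/9, 29/9)
  u_3 = (-190/197, -171/197, 76/197)

Orthogonality check:
  u_2 · u_1 = 0 (should be 0)
  u_3 · u_1 = 0 (should be 0)
  u_3 · u_2 = 0 (should be 0)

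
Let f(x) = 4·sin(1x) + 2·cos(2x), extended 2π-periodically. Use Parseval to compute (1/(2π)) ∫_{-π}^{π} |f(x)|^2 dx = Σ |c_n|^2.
Σ |c_n|^2 = 10

Expand |f|^2 and use orthogonality of {sin(nx), cos(mx)} on [-π, π]:
  ∫_{-π}^{π} sin(nx)^2 dx = π, ∫ cos(mx)^2 dx = π, and cross terms integrate to 0.
So ∫_{-π}^{π} f(x)^2 dx = 4^2 · π + 2^2 · π = (16 + 4)π.
Divide by 2π: (16 + 4)/2 = 10.
By Parseval, this equals Σ |c_n|^2.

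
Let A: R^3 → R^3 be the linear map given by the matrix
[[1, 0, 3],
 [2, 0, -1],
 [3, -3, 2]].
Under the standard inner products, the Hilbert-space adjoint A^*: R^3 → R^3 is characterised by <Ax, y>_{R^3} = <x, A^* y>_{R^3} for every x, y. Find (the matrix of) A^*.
A^* = A^T =
[[1, 2, 3],
 [0, 0, -3],
 [3, -1, 2]]

For real matrices with standard dot products, the defining identity <Ax, y> = <x, A^* y> gives (Ax)^T y = x^T (A^*) y, i.e. x^T A^T y = x^T (A^*) y. Since this holds for all x, y, we must have A^* = A^T. Therefore
A^* =
[[1, 2, 3],
 [0, 0, -3],
 [3, -1, 2]].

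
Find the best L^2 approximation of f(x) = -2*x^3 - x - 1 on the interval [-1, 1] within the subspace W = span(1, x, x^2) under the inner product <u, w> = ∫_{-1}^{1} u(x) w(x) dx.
g(x) = -11*x/5 - 1

The best approximation g ∈ W is the orthogonal projection of f onto W. Writing g = a_0 + a_1 x + a_2 x^2, the coefficients solve the normal equations G · a = b where
  G_{ij} = <φ_i, φ_j> and b_i = <f, φ_i>, with φ_0 = 1, φ_1 = x, φ_2 = x^2.
G =
  [2, 0, 2/3]
  [0, 2/3, 0]
  [2/3, 0, 2/5],
b = (-2, -22/15, -2/3).
Solving gives a_0 = -1, a_1 = -11/5, a_2 = 0, so
  g(x) = -11*x/5 - 1.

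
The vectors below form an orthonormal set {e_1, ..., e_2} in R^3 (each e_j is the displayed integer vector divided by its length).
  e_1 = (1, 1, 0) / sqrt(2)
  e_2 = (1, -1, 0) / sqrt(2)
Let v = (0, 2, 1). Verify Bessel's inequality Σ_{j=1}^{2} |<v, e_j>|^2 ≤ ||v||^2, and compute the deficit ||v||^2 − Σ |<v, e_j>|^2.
Σ |<v, e_j>|^2 = 4; ||v||^2 = 5; deficit = 1

Write each e_j = u_j / sqrt(<u_j, u_j>) where u_j is the displayed integer vector. Then <v, e_j> = <v, u_j> / sqrt(<u_j, u_j>), so |<v, e_j>|^2 = <v, u_j>^2 / <u_j, u_j>.
Coefficients: <v, e_1> = 2/sqrt(2), <v, e_2> = -2/sqrt(2).
Square and sum: Σ |<v, e_j>|^2 = 4.
Compute ||v||^2 = v·v = 5.
Deficit = 5 − 4 = 1 ≥ 0, confirming Bessel's inequality. (The deficit equals ||v − Σ <v,e_j> e_j||^2, the squared distance from v to span{e_j}.)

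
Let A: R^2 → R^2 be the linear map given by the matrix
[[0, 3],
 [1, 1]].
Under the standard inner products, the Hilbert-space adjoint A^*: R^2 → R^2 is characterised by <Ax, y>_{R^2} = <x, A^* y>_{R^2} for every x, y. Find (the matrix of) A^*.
A^* = A^T =
[[0, 1],
 [3, 1]]

For real matrices with standard dot products, the defining identity <Ax, y> = <x, A^* y> gives (Ax)^T y = x^T (A^*) y, i.e. x^T A^T y = x^T (A^*) y. Since this holds for all x, y, we must have A^* = A^T. Therefore
A^* =
[[0, 1],
 [3, 1]].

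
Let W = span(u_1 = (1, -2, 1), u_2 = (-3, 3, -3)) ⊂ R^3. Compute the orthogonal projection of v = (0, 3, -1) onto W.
proj_W(v) = (-1/2, 3, -1/2)

Set up U = [u_1 | ... | u_2] ∈ R^(3×2). The projector onto W = col(U) is P = U (U^T U)^(-1) U^T.
Compute U^T U =
  [6, -12]
  [-12, 27],
and U^T v = (-7, 12).
Solve U^T U · c = U^T v for the coefficients: c = (-5/2, -2/3). The projection is proj_W(v) = U c.
Check: (v - proj_W(v)) · u_1 = 0  (should be 0).
Check: (v - proj_W(v)) · u_2 = 0  (should be 0).
Result: proj_W(v) = (-1/2, 3, -1/2).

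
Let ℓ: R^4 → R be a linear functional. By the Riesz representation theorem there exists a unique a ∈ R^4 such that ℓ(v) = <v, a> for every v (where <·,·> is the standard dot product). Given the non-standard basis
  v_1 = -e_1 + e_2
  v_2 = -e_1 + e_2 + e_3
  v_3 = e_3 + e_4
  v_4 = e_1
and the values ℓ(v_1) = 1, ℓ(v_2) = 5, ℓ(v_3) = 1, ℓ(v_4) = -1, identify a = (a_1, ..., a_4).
a = (-1, 0, 4, -3)

Write a = (a_1, ..., a_4) in the standard basis. For each basis vector v_i, ℓ(v_i) = <v_i, a> is a linear equation in the a_j's. Collect the n equations into a matrix system V a = ℓ, where row i of V is v_i (expressed in the standard basis). Since V is invertible (lower-triangular with 1s on the diagonal, up to permutation), solve by back-substitution:
  V =
[[-1, 1, 0, 0],
 [-1, 1, 1, 0],
 [0, 0, 1, 1],
 [1, 0, 0, 0]]
  V a = (1, 5, 1, -1)
Solving gives a = (-1, 0, 4, -3).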